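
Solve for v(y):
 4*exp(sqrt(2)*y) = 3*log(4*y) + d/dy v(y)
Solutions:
 v(y) = C1 - 3*y*log(y) + 3*y*(1 - 2*log(2)) + 2*sqrt(2)*exp(sqrt(2)*y)


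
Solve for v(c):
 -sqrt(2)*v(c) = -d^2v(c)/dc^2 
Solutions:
 v(c) = C1*exp(-2^(1/4)*c) + C2*exp(2^(1/4)*c)


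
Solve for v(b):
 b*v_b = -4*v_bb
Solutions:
 v(b) = C1 + C2*erf(sqrt(2)*b/4)


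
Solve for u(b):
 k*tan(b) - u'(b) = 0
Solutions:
 u(b) = C1 - k*log(cos(b))


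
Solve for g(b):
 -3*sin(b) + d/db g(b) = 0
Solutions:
 g(b) = C1 - 3*cos(b)


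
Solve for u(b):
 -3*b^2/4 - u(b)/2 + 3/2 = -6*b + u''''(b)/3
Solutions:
 u(b) = -3*b^2/2 + 12*b + (C1*sin(6^(1/4)*b/2) + C2*cos(6^(1/4)*b/2))*exp(-6^(1/4)*b/2) + (C3*sin(6^(1/4)*b/2) + C4*cos(6^(1/4)*b/2))*exp(6^(1/4)*b/2) + 3


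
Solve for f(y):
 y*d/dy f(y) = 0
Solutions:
 f(y) = C1


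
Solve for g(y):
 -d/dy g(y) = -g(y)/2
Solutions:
 g(y) = C1*exp(y/2)


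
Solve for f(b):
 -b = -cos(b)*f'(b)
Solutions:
 f(b) = C1 + Integral(b/cos(b), b)


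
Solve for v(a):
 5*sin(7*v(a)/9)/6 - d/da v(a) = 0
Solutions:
 -5*a/6 + 9*log(cos(7*v(a)/9) - 1)/14 - 9*log(cos(7*v(a)/9) + 1)/14 = C1


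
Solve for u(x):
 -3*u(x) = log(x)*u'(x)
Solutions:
 u(x) = C1*exp(-3*li(x))


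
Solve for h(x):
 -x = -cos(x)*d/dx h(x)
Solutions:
 h(x) = C1 + Integral(x/cos(x), x)


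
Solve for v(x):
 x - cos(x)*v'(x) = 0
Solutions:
 v(x) = C1 + Integral(x/cos(x), x)


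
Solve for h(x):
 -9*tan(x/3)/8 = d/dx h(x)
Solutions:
 h(x) = C1 + 27*log(cos(x/3))/8


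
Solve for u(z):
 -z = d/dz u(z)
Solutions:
 u(z) = C1 - z^2/2


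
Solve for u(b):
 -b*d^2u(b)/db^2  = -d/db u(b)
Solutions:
 u(b) = C1 + C2*b^2


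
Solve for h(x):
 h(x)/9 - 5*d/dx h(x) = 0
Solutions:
 h(x) = C1*exp(x/45)


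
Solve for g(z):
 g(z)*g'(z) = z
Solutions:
 g(z) = -sqrt(C1 + z^2)
 g(z) = sqrt(C1 + z^2)


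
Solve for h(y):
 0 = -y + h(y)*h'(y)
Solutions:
 h(y) = -sqrt(C1 + y^2)
 h(y) = sqrt(C1 + y^2)


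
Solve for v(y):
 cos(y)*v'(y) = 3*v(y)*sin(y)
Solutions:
 v(y) = C1/cos(y)^3


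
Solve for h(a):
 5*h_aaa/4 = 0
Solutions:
 h(a) = C1 + C2*a + C3*a^2


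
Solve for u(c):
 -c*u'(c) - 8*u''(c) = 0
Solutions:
 u(c) = C1 + C2*erf(c/4)


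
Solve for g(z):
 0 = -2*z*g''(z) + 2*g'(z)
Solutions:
 g(z) = C1 + C2*z^2


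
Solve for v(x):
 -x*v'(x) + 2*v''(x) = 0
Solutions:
 v(x) = C1 + C2*erfi(x/2)


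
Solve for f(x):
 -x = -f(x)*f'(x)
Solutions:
 f(x) = -sqrt(C1 + x^2)
 f(x) = sqrt(C1 + x^2)


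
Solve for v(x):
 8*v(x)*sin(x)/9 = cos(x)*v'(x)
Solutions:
 v(x) = C1/cos(x)^(8/9)


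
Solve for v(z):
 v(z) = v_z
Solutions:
 v(z) = C1*exp(z)


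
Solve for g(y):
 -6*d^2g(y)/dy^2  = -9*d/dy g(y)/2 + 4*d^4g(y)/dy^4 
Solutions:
 g(y) = C1 + C2*exp(2^(1/3)*y*(-2^(1/3)*(9 + sqrt(113))^(1/3) + 4/(9 + sqrt(113))^(1/3))/8)*sin(2^(1/3)*sqrt(3)*y*(4/(9 + sqrt(113))^(1/3) + 2^(1/3)*(9 + sqrt(113))^(1/3))/8) + C3*exp(2^(1/3)*y*(-2^(1/3)*(9 + sqrt(113))^(1/3) + 4/(9 + sqrt(113))^(1/3))/8)*cos(2^(1/3)*sqrt(3)*y*(4/(9 + sqrt(113))^(1/3) + 2^(1/3)*(9 + sqrt(113))^(1/3))/8) + C4*exp(2^(1/3)*y*(-1/(9 + sqrt(113))^(1/3) + 2^(1/3)*(9 + sqrt(113))^(1/3)/4))


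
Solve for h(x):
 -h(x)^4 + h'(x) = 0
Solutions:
 h(x) = (-1/(C1 + 3*x))^(1/3)
 h(x) = (-1/(C1 + x))^(1/3)*(-3^(2/3) - 3*3^(1/6)*I)/6
 h(x) = (-1/(C1 + x))^(1/3)*(-3^(2/3) + 3*3^(1/6)*I)/6


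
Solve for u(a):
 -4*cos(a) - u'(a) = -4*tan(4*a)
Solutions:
 u(a) = C1 - log(cos(4*a)) - 4*sin(a)


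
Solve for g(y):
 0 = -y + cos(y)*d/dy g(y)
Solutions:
 g(y) = C1 + Integral(y/cos(y), y)


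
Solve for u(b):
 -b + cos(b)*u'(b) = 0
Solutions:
 u(b) = C1 + Integral(b/cos(b), b)


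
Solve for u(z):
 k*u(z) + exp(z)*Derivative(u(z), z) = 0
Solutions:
 u(z) = C1*exp(k*exp(-z))


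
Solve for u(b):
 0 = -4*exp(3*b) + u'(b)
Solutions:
 u(b) = C1 + 4*exp(3*b)/3


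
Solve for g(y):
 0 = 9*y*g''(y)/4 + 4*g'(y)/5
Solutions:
 g(y) = C1 + C2*y^(29/45)


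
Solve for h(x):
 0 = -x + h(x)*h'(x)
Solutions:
 h(x) = -sqrt(C1 + x^2)
 h(x) = sqrt(C1 + x^2)


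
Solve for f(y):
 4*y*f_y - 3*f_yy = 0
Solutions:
 f(y) = C1 + C2*erfi(sqrt(6)*y/3)


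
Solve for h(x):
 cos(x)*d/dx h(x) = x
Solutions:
 h(x) = C1 + Integral(x/cos(x), x)


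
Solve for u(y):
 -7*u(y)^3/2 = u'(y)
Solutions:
 u(y) = -sqrt(-1/(C1 - 7*y))
 u(y) = sqrt(-1/(C1 - 7*y))


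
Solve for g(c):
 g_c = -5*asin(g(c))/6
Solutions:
 Integral(1/asin(_y), (_y, g(c))) = C1 - 5*c/6


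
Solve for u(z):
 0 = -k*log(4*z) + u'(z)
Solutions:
 u(z) = C1 + k*z*log(z) - k*z + k*z*log(4)


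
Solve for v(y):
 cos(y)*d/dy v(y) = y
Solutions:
 v(y) = C1 + Integral(y/cos(y), y)


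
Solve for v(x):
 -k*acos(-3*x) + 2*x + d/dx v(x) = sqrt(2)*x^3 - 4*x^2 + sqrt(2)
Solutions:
 v(x) = C1 + k*(x*acos(-3*x) + sqrt(1 - 9*x^2)/3) + sqrt(2)*x^4/4 - 4*x^3/3 - x^2 + sqrt(2)*x


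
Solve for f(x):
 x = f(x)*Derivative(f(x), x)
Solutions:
 f(x) = -sqrt(C1 + x^2)
 f(x) = sqrt(C1 + x^2)


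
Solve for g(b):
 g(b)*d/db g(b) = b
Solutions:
 g(b) = -sqrt(C1 + b^2)
 g(b) = sqrt(C1 + b^2)


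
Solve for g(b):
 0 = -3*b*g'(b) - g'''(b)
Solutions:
 g(b) = C1 + Integral(C2*airyai(-3^(1/3)*b) + C3*airybi(-3^(1/3)*b), b)


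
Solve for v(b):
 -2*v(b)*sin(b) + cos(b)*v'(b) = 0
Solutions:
 v(b) = C1/cos(b)^2


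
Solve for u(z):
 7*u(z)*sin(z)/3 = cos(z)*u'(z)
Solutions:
 u(z) = C1/cos(z)^(7/3)


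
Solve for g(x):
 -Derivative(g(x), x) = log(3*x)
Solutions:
 g(x) = C1 - x*log(x) - x*log(3) + x


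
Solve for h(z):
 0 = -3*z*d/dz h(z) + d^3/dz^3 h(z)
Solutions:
 h(z) = C1 + Integral(C2*airyai(3^(1/3)*z) + C3*airybi(3^(1/3)*z), z)


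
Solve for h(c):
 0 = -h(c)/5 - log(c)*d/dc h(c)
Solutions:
 h(c) = C1*exp(-li(c)/5)


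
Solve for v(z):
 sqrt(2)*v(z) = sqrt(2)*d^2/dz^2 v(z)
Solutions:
 v(z) = C1*exp(-z) + C2*exp(z)


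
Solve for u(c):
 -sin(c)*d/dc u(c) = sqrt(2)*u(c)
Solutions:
 u(c) = C1*(cos(c) + 1)^(sqrt(2)/2)/(cos(c) - 1)^(sqrt(2)/2)


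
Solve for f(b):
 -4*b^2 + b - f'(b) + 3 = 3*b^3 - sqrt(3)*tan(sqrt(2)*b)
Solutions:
 f(b) = C1 - 3*b^4/4 - 4*b^3/3 + b^2/2 + 3*b - sqrt(6)*log(cos(sqrt(2)*b))/2


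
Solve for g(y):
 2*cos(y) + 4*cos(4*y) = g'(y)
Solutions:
 g(y) = C1 + 2*sin(y) + sin(4*y)


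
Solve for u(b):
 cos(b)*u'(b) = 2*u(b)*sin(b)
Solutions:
 u(b) = C1/cos(b)^2


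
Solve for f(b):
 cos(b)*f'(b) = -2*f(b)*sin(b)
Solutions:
 f(b) = C1*cos(b)^2


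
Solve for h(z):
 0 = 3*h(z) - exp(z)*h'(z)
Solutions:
 h(z) = C1*exp(-3*exp(-z))


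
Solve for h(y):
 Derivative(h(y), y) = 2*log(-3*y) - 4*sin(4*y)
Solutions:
 h(y) = C1 + 2*y*log(-y) - 2*y + 2*y*log(3) + cos(4*y)


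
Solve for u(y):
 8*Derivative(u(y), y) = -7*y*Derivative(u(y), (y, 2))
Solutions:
 u(y) = C1 + C2/y^(1/7)


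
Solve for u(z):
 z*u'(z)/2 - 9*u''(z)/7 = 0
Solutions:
 u(z) = C1 + C2*erfi(sqrt(7)*z/6)


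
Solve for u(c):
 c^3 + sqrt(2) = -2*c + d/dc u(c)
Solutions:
 u(c) = C1 + c^4/4 + c^2 + sqrt(2)*c


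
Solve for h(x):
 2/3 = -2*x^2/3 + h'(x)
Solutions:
 h(x) = C1 + 2*x^3/9 + 2*x/3


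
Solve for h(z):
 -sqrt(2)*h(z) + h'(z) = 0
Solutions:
 h(z) = C1*exp(sqrt(2)*z)


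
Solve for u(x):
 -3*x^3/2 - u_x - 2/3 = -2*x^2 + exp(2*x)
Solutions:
 u(x) = C1 - 3*x^4/8 + 2*x^3/3 - 2*x/3 - exp(2*x)/2


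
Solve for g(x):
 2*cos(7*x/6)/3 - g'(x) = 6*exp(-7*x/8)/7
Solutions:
 g(x) = C1 + 4*sin(7*x/6)/7 + 48*exp(-7*x/8)/49


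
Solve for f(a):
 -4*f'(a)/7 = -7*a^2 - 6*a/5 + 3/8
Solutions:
 f(a) = C1 + 49*a^3/12 + 21*a^2/20 - 21*a/32


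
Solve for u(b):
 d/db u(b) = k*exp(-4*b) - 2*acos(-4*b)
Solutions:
 u(b) = C1 - 2*b*acos(-4*b) - k*exp(-4*b)/4 - sqrt(1 - 16*b^2)/2


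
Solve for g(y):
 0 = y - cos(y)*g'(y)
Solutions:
 g(y) = C1 + Integral(y/cos(y), y)


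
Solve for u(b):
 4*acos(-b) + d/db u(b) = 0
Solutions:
 u(b) = C1 - 4*b*acos(-b) - 4*sqrt(1 - b^2)


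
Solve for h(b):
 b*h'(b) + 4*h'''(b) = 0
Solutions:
 h(b) = C1 + Integral(C2*airyai(-2^(1/3)*b/2) + C3*airybi(-2^(1/3)*b/2), b)


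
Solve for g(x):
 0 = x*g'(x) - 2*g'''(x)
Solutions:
 g(x) = C1 + Integral(C2*airyai(2^(2/3)*x/2) + C3*airybi(2^(2/3)*x/2), x)


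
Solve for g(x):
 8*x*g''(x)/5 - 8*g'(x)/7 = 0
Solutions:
 g(x) = C1 + C2*x^(12/7)


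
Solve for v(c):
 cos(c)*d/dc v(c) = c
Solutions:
 v(c) = C1 + Integral(c/cos(c), c)


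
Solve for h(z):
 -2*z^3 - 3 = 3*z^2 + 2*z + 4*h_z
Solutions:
 h(z) = C1 - z^4/8 - z^3/4 - z^2/4 - 3*z/4


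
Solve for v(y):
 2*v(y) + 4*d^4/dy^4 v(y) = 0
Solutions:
 v(y) = (C1*sin(2^(1/4)*y/2) + C2*cos(2^(1/4)*y/2))*exp(-2^(1/4)*y/2) + (C3*sin(2^(1/4)*y/2) + C4*cos(2^(1/4)*y/2))*exp(2^(1/4)*y/2)


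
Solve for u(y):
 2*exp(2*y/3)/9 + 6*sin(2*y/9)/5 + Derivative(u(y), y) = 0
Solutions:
 u(y) = C1 - exp(2*y/3)/3 + 27*cos(2*y/9)/5


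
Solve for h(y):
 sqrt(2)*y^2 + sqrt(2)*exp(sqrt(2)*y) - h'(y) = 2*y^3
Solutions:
 h(y) = C1 - y^4/2 + sqrt(2)*y^3/3 + exp(sqrt(2)*y)


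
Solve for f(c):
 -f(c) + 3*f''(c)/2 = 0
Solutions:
 f(c) = C1*exp(-sqrt(6)*c/3) + C2*exp(sqrt(6)*c/3)


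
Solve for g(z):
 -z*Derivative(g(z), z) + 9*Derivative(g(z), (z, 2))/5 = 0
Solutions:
 g(z) = C1 + C2*erfi(sqrt(10)*z/6)


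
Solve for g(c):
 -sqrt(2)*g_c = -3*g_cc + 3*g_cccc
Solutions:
 g(c) = C1 + C2*exp(2^(1/6)*3^(1/3)*c*(2*3^(1/3)/(sqrt(3) + 3)^(1/3) + 2^(2/3)*(sqrt(3) + 3)^(1/3))/12)*sin(6^(1/6)*c*(-6^(2/3)*(sqrt(3) + 3)^(1/3) + 6/(sqrt(3) + 3)^(1/3))/12) + C3*exp(2^(1/6)*3^(1/3)*c*(2*3^(1/3)/(sqrt(3) + 3)^(1/3) + 2^(2/3)*(sqrt(3) + 3)^(1/3))/12)*cos(6^(1/6)*c*(-6^(2/3)*(sqrt(3) + 3)^(1/3) + 6/(sqrt(3) + 3)^(1/3))/12) + C4*exp(-2^(1/6)*3^(1/3)*c*(2*3^(1/3)/(sqrt(3) + 3)^(1/3) + 2^(2/3)*(sqrt(3) + 3)^(1/3))/6)


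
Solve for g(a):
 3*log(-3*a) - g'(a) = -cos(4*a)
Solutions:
 g(a) = C1 + 3*a*log(-a) - 3*a + 3*a*log(3) + sin(4*a)/4


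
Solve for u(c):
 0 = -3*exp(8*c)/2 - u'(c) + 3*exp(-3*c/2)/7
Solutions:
 u(c) = C1 - 3*exp(8*c)/16 - 2*exp(-3*c/2)/7


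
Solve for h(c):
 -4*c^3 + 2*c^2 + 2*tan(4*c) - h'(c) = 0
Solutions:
 h(c) = C1 - c^4 + 2*c^3/3 - log(cos(4*c))/2


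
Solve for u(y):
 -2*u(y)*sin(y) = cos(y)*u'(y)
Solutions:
 u(y) = C1*cos(y)^2


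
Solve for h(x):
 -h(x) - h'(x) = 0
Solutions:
 h(x) = C1*exp(-x)


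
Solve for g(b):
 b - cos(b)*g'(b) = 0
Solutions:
 g(b) = C1 + Integral(b/cos(b), b)


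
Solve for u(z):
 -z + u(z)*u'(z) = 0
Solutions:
 u(z) = -sqrt(C1 + z^2)
 u(z) = sqrt(C1 + z^2)


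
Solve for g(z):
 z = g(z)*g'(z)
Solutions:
 g(z) = -sqrt(C1 + z^2)
 g(z) = sqrt(C1 + z^2)


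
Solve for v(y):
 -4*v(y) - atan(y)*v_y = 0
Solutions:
 v(y) = C1*exp(-4*Integral(1/atan(y), y))


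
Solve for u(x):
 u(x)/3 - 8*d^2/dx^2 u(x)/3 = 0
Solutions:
 u(x) = C1*exp(-sqrt(2)*x/4) + C2*exp(sqrt(2)*x/4)


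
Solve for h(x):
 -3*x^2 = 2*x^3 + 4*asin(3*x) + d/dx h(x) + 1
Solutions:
 h(x) = C1 - x^4/2 - x^3 - 4*x*asin(3*x) - x - 4*sqrt(1 - 9*x^2)/3


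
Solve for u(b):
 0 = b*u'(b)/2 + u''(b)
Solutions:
 u(b) = C1 + C2*erf(b/2)


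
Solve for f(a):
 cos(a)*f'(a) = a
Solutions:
 f(a) = C1 + Integral(a/cos(a), a)


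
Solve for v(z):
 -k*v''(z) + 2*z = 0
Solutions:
 v(z) = C1 + C2*z + z^3/(3*k)


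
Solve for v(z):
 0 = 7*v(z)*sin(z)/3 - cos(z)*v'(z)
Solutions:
 v(z) = C1/cos(z)^(7/3)


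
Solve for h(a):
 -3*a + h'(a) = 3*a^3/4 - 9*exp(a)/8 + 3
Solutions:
 h(a) = C1 + 3*a^4/16 + 3*a^2/2 + 3*a - 9*exp(a)/8


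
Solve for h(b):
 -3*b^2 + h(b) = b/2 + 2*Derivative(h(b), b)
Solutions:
 h(b) = C1*exp(b/2) + 3*b^2 + 25*b/2 + 25


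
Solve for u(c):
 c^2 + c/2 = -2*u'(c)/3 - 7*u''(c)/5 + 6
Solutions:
 u(c) = C1 + C2*exp(-10*c/21) - c^3/2 + 111*c^2/40 - 531*c/200


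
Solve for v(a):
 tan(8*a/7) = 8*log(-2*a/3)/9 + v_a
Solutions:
 v(a) = C1 - 8*a*log(-a)/9 - 8*a*log(2)/9 + 8*a/9 + 8*a*log(3)/9 - 7*log(cos(8*a/7))/8


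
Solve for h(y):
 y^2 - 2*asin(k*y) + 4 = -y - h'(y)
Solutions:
 h(y) = C1 - y^3/3 - y^2/2 - 4*y + 2*Piecewise((y*asin(k*y) + sqrt(-k^2*y^2 + 1)/k, Ne(k, 0)), (0, True))


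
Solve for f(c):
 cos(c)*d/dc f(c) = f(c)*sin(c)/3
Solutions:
 f(c) = C1/cos(c)^(1/3)


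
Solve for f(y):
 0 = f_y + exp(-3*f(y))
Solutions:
 f(y) = log(C1 - 3*y)/3
 f(y) = log((-3^(1/3) - 3^(5/6)*I)*(C1 - y)^(1/3)/2)
 f(y) = log((-3^(1/3) + 3^(5/6)*I)*(C1 - y)^(1/3)/2)


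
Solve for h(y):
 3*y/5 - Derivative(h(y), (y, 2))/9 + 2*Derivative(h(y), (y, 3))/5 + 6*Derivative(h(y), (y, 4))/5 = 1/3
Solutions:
 h(y) = C1 + C2*y + C3*exp(y*(-3 + sqrt(39))/18) + C4*exp(-y*(3 + sqrt(39))/18) + 9*y^3/10 + 411*y^2/50


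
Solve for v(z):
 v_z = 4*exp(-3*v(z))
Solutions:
 v(z) = log(C1 + 12*z)/3
 v(z) = log((-3^(1/3) - 3^(5/6)*I)*(C1 + 4*z)^(1/3)/2)
 v(z) = log((-3^(1/3) + 3^(5/6)*I)*(C1 + 4*z)^(1/3)/2)


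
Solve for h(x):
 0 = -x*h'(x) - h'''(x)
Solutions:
 h(x) = C1 + Integral(C2*airyai(-x) + C3*airybi(-x), x)


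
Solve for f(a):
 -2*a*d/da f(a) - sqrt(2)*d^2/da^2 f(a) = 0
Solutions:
 f(a) = C1 + C2*erf(2^(3/4)*a/2)


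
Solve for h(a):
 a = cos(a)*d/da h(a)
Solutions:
 h(a) = C1 + Integral(a/cos(a), a)


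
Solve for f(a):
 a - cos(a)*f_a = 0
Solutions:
 f(a) = C1 + Integral(a/cos(a), a)


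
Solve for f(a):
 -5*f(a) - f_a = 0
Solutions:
 f(a) = C1*exp(-5*a)


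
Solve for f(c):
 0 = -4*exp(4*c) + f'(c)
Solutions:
 f(c) = C1 + exp(4*c)


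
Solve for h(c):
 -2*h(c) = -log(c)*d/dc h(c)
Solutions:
 h(c) = C1*exp(2*li(c))


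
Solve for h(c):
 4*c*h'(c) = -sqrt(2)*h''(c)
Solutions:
 h(c) = C1 + C2*erf(2^(1/4)*c)


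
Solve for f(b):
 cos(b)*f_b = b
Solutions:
 f(b) = C1 + Integral(b/cos(b), b)


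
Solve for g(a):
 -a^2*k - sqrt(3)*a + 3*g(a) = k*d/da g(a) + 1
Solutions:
 g(a) = C1*exp(3*a/k) + a^2*k/3 + 2*a*k^2/9 + sqrt(3)*a/3 + 2*k^3/27 + sqrt(3)*k/9 + 1/3


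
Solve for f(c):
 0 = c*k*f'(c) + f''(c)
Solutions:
 f(c) = Piecewise((-sqrt(2)*sqrt(pi)*C1*erf(sqrt(2)*c*sqrt(k)/2)/(2*sqrt(k)) - C2, (k > 0) | (k < 0)), (-C1*c - C2, True))


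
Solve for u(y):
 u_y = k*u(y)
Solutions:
 u(y) = C1*exp(k*y)


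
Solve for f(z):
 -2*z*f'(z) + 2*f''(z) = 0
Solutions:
 f(z) = C1 + C2*erfi(sqrt(2)*z/2)


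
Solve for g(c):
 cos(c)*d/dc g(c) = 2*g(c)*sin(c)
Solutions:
 g(c) = C1/cos(c)^2


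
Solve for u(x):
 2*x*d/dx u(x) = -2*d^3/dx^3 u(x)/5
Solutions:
 u(x) = C1 + Integral(C2*airyai(-5^(1/3)*x) + C3*airybi(-5^(1/3)*x), x)


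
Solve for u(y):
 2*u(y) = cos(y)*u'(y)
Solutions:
 u(y) = C1*(sin(y) + 1)/(sin(y) - 1)


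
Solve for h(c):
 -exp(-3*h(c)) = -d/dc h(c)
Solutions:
 h(c) = log(C1 + 3*c)/3
 h(c) = log((-3^(1/3) - 3^(5/6)*I)*(C1 + c)^(1/3)/2)
 h(c) = log((-3^(1/3) + 3^(5/6)*I)*(C1 + c)^(1/3)/2)


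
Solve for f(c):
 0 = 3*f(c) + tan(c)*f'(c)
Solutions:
 f(c) = C1/sin(c)^3


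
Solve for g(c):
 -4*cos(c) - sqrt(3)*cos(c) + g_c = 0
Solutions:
 g(c) = C1 + sqrt(3)*sin(c) + 4*sin(c)


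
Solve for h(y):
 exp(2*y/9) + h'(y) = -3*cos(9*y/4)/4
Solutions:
 h(y) = C1 - 9*exp(2*y/9)/2 - sin(9*y/4)/3


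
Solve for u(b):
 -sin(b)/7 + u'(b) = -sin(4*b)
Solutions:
 u(b) = C1 - cos(b)/7 + cos(4*b)/4


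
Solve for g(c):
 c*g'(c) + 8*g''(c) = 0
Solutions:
 g(c) = C1 + C2*erf(c/4)


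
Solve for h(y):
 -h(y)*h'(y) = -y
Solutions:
 h(y) = -sqrt(C1 + y^2)
 h(y) = sqrt(C1 + y^2)


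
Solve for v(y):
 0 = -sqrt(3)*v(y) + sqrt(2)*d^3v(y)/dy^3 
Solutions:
 v(y) = C3*exp(2^(5/6)*3^(1/6)*y/2) + (C1*sin(2^(5/6)*3^(2/3)*y/4) + C2*cos(2^(5/6)*3^(2/3)*y/4))*exp(-2^(5/6)*3^(1/6)*y/4)


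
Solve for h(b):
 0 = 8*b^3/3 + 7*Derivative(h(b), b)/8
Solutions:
 h(b) = C1 - 16*b^4/21


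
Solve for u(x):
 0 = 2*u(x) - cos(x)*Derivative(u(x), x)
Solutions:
 u(x) = C1*(sin(x) + 1)/(sin(x) - 1)


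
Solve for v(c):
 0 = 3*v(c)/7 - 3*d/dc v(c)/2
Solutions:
 v(c) = C1*exp(2*c/7)


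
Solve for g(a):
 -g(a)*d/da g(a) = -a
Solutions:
 g(a) = -sqrt(C1 + a^2)
 g(a) = sqrt(C1 + a^2)


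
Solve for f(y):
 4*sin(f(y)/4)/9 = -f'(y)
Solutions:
 4*y/9 + 2*log(cos(f(y)/4) - 1) - 2*log(cos(f(y)/4) + 1) = C1


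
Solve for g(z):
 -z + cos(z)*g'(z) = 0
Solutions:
 g(z) = C1 + Integral(z/cos(z), z)


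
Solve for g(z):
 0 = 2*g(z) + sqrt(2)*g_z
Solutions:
 g(z) = C1*exp(-sqrt(2)*z)


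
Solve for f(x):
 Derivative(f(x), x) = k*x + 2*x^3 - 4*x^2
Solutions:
 f(x) = C1 + k*x^2/2 + x^4/2 - 4*x^3/3


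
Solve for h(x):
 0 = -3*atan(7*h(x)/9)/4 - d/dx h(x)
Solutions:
 Integral(1/atan(7*_y/9), (_y, h(x))) = C1 - 3*x/4


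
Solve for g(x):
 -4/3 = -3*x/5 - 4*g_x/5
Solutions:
 g(x) = C1 - 3*x^2/8 + 5*x/3


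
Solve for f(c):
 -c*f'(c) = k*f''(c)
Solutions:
 f(c) = C1 + C2*sqrt(k)*erf(sqrt(2)*c*sqrt(1/k)/2)


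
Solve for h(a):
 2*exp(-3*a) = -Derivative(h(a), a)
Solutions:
 h(a) = C1 + 2*exp(-3*a)/3


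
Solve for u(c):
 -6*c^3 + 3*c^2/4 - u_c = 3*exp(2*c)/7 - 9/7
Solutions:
 u(c) = C1 - 3*c^4/2 + c^3/4 + 9*c/7 - 3*exp(2*c)/14


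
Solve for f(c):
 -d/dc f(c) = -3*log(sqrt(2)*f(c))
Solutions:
 -2*Integral(1/(2*log(_y) + log(2)), (_y, f(c)))/3 = C1 - c


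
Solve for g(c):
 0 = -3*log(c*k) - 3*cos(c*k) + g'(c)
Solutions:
 g(c) = C1 + 3*c*log(c*k) - 3*c + 3*Piecewise((sin(c*k)/k, Ne(k, 0)), (c, True))


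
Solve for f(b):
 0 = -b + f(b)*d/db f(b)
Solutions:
 f(b) = -sqrt(C1 + b^2)
 f(b) = sqrt(C1 + b^2)


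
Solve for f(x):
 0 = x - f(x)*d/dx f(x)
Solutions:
 f(x) = -sqrt(C1 + x^2)
 f(x) = sqrt(C1 + x^2)


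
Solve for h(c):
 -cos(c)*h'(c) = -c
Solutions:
 h(c) = C1 + Integral(c/cos(c), c)


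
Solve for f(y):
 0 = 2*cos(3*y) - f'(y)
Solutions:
 f(y) = C1 + 2*sin(3*y)/3


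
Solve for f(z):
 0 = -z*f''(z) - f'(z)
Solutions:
 f(z) = C1 + C2*log(z)


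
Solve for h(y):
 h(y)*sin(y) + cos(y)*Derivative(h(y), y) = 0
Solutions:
 h(y) = C1*cos(y)


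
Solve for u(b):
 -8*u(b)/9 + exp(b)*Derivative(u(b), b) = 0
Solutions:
 u(b) = C1*exp(-8*exp(-b)/9)


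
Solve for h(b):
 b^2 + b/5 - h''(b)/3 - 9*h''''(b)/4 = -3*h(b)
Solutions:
 h(b) = C1*exp(-sqrt(6)*b*sqrt(-1 + 2*sqrt(61))/9) + C2*exp(sqrt(6)*b*sqrt(-1 + 2*sqrt(61))/9) + C3*sin(sqrt(6)*b*sqrt(1 + 2*sqrt(61))/9) + C4*cos(sqrt(6)*b*sqrt(1 + 2*sqrt(61))/9) - b^2/3 - b/15 - 2/27


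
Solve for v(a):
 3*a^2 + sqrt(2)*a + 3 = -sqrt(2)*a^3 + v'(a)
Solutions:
 v(a) = C1 + sqrt(2)*a^4/4 + a^3 + sqrt(2)*a^2/2 + 3*a


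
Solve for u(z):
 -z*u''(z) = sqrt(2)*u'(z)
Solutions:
 u(z) = C1 + C2*z^(1 - sqrt(2))


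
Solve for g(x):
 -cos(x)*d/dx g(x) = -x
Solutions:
 g(x) = C1 + Integral(x/cos(x), x)


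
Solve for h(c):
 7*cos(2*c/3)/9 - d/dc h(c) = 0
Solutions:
 h(c) = C1 + 7*sin(2*c/3)/6


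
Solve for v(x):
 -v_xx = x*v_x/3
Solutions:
 v(x) = C1 + C2*erf(sqrt(6)*x/6)


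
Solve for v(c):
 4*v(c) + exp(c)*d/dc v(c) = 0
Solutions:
 v(c) = C1*exp(4*exp(-c))


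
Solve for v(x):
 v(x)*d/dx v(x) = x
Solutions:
 v(x) = -sqrt(C1 + x^2)
 v(x) = sqrt(C1 + x^2)


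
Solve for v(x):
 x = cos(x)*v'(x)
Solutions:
 v(x) = C1 + Integral(x/cos(x), x)


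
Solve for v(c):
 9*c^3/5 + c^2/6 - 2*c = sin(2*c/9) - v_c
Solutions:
 v(c) = C1 - 9*c^4/20 - c^3/18 + c^2 - 9*cos(2*c/9)/2


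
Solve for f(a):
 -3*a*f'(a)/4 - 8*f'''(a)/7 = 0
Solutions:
 f(a) = C1 + Integral(C2*airyai(-42^(1/3)*a/4) + C3*airybi(-42^(1/3)*a/4), a)


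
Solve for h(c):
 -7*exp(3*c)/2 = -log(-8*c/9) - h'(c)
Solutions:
 h(c) = C1 - c*log(-c) + c*(-3*log(2) + 1 + 2*log(3)) + 7*exp(3*c)/6


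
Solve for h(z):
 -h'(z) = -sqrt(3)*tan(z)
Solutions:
 h(z) = C1 - sqrt(3)*log(cos(z))


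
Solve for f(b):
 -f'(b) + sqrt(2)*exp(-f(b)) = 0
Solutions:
 f(b) = log(C1 + sqrt(2)*b)


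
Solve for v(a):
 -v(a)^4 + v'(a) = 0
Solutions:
 v(a) = (-1/(C1 + 3*a))^(1/3)
 v(a) = (-1/(C1 + a))^(1/3)*(-3^(2/3) - 3*3^(1/6)*I)/6
 v(a) = (-1/(C1 + a))^(1/3)*(-3^(2/3) + 3*3^(1/6)*I)/6


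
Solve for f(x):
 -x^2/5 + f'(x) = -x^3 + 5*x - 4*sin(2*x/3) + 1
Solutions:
 f(x) = C1 - x^4/4 + x^3/15 + 5*x^2/2 + x + 6*cos(2*x/3)


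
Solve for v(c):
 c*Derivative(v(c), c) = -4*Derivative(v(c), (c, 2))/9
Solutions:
 v(c) = C1 + C2*erf(3*sqrt(2)*c/4)


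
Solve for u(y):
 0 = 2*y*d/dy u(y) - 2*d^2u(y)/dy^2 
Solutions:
 u(y) = C1 + C2*erfi(sqrt(2)*y/2)


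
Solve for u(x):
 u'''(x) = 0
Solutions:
 u(x) = C1 + C2*x + C3*x^2


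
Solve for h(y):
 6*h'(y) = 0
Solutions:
 h(y) = C1


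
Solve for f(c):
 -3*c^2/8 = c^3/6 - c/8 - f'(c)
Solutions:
 f(c) = C1 + c^4/24 + c^3/8 - c^2/16


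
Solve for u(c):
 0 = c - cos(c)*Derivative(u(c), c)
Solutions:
 u(c) = C1 + Integral(c/cos(c), c)


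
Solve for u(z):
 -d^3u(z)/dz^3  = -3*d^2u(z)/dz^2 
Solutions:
 u(z) = C1 + C2*z + C3*exp(3*z)


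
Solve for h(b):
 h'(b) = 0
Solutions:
 h(b) = C1


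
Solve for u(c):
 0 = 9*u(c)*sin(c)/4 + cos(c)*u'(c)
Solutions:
 u(c) = C1*cos(c)^(9/4)


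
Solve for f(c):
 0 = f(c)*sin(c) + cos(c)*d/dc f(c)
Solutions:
 f(c) = C1*cos(c)


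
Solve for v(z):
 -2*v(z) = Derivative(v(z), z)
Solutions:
 v(z) = C1*exp(-2*z)


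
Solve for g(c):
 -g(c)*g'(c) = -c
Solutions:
 g(c) = -sqrt(C1 + c^2)
 g(c) = sqrt(C1 + c^2)


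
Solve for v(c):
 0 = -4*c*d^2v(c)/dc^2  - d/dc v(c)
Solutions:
 v(c) = C1 + C2*c^(3/4)


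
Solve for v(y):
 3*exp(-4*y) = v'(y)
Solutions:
 v(y) = C1 - 3*exp(-4*y)/4


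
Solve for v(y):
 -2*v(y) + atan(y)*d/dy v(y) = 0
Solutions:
 v(y) = C1*exp(2*Integral(1/atan(y), y))


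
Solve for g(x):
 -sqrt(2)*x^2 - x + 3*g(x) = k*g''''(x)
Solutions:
 g(x) = C1*exp(-3^(1/4)*x*(1/k)^(1/4)) + C2*exp(3^(1/4)*x*(1/k)^(1/4)) + C3*exp(-3^(1/4)*I*x*(1/k)^(1/4)) + C4*exp(3^(1/4)*I*x*(1/k)^(1/4)) + sqrt(2)*x^2/3 + x/3


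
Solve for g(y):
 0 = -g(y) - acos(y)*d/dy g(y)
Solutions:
 g(y) = C1*exp(-Integral(1/acos(y), y))


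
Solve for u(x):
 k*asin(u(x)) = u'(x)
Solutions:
 Integral(1/asin(_y), (_y, u(x))) = C1 + k*x


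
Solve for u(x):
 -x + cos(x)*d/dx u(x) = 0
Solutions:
 u(x) = C1 + Integral(x/cos(x), x)


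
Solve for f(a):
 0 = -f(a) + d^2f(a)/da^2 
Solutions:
 f(a) = C1*exp(-a) + C2*exp(a)


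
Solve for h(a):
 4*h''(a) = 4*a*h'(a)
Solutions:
 h(a) = C1 + C2*erfi(sqrt(2)*a/2)


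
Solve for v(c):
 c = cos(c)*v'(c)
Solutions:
 v(c) = C1 + Integral(c/cos(c), c)


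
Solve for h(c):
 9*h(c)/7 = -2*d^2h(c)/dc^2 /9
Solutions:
 h(c) = C1*sin(9*sqrt(14)*c/14) + C2*cos(9*sqrt(14)*c/14)


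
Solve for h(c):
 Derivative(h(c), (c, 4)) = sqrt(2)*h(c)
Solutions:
 h(c) = C1*exp(-2^(1/8)*c) + C2*exp(2^(1/8)*c) + C3*sin(2^(1/8)*c) + C4*cos(2^(1/8)*c)


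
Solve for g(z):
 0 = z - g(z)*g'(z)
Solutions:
 g(z) = -sqrt(C1 + z^2)
 g(z) = sqrt(C1 + z^2)


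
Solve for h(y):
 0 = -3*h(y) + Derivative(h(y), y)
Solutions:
 h(y) = C1*exp(3*y)


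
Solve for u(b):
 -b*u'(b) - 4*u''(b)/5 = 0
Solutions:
 u(b) = C1 + C2*erf(sqrt(10)*b/4)


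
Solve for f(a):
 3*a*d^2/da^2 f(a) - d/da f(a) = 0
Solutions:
 f(a) = C1 + C2*a^(4/3)


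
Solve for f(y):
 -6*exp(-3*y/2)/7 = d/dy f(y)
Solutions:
 f(y) = C1 + 4*exp(-3*y/2)/7


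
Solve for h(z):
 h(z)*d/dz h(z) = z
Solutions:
 h(z) = -sqrt(C1 + z^2)
 h(z) = sqrt(C1 + z^2)


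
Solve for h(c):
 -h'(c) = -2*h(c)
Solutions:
 h(c) = C1*exp(2*c)


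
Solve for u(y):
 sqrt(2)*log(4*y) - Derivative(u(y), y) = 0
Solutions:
 u(y) = C1 + sqrt(2)*y*log(y) - sqrt(2)*y + 2*sqrt(2)*y*log(2)


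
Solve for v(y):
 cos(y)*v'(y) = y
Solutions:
 v(y) = C1 + Integral(y/cos(y), y)


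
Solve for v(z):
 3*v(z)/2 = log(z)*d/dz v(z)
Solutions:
 v(z) = C1*exp(3*li(z)/2)


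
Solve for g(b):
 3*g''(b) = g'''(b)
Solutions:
 g(b) = C1 + C2*b + C3*exp(3*b)


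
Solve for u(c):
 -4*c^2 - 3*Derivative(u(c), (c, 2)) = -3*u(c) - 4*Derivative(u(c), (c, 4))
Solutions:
 u(c) = 4*c^2/3 + (C1*sin(sqrt(2)*3^(1/4)*c*sin(atan(sqrt(39)/3)/2)/2) + C2*cos(sqrt(2)*3^(1/4)*c*sin(atan(sqrt(39)/3)/2)/2))*exp(-sqrt(2)*3^(1/4)*c*cos(atan(sqrt(39)/3)/2)/2) + (C3*sin(sqrt(2)*3^(1/4)*c*sin(atan(sqrt(39)/3)/2)/2) + C4*cos(sqrt(2)*3^(1/4)*c*sin(atan(sqrt(39)/3)/2)/2))*exp(sqrt(2)*3^(1/4)*c*cos(atan(sqrt(39)/3)/2)/2) + 8/3


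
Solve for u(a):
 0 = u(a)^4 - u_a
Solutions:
 u(a) = (-1/(C1 + 3*a))^(1/3)
 u(a) = (-1/(C1 + a))^(1/3)*(-3^(2/3) - 3*3^(1/6)*I)/6
 u(a) = (-1/(C1 + a))^(1/3)*(-3^(2/3) + 3*3^(1/6)*I)/6


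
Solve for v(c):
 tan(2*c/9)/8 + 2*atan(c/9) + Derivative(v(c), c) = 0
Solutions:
 v(c) = C1 - 2*c*atan(c/9) + 9*log(c^2 + 81) + 9*log(cos(2*c/9))/16


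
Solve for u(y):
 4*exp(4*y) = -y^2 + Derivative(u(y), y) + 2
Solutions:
 u(y) = C1 + y^3/3 - 2*y + exp(4*y)


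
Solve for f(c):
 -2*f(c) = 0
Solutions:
 f(c) = 0


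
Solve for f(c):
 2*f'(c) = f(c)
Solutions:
 f(c) = C1*exp(c/2)


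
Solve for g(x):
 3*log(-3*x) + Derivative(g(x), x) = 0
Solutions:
 g(x) = C1 - 3*x*log(-x) + 3*x*(1 - log(3))


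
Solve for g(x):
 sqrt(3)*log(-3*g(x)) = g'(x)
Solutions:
 -sqrt(3)*Integral(1/(log(-_y) + log(3)), (_y, g(x)))/3 = C1 - x


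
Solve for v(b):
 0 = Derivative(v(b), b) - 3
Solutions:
 v(b) = C1 + 3*b


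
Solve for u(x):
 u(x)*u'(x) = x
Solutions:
 u(x) = -sqrt(C1 + x^2)
 u(x) = sqrt(C1 + x^2)


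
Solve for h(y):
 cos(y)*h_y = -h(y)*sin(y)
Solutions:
 h(y) = C1*cos(y)


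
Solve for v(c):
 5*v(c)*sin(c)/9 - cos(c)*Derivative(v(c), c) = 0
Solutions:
 v(c) = C1/cos(c)^(5/9)


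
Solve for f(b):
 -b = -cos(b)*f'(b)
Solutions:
 f(b) = C1 + Integral(b/cos(b), b)


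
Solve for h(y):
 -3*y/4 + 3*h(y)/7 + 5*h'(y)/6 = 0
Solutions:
 h(y) = C1*exp(-18*y/35) + 7*y/4 - 245/72


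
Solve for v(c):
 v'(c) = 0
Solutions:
 v(c) = C1


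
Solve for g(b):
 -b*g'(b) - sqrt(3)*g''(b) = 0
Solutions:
 g(b) = C1 + C2*erf(sqrt(2)*3^(3/4)*b/6)


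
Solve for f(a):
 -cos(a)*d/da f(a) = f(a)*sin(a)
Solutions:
 f(a) = C1*cos(a)


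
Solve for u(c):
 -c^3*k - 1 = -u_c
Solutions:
 u(c) = C1 + c^4*k/4 + c


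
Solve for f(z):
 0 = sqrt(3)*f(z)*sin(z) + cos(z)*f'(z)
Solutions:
 f(z) = C1*cos(z)^(sqrt(3))


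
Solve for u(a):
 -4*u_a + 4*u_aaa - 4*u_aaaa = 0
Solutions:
 u(a) = C1 + C2*exp(a*(2*2^(1/3)/(3*sqrt(69) + 25)^(1/3) + 4 + 2^(2/3)*(3*sqrt(69) + 25)^(1/3))/12)*sin(2^(1/3)*sqrt(3)*a*(-2^(1/3)*(3*sqrt(69) + 25)^(1/3) + 2/(3*sqrt(69) + 25)^(1/3))/12) + C3*exp(a*(2*2^(1/3)/(3*sqrt(69) + 25)^(1/3) + 4 + 2^(2/3)*(3*sqrt(69) + 25)^(1/3))/12)*cos(2^(1/3)*sqrt(3)*a*(-2^(1/3)*(3*sqrt(69) + 25)^(1/3) + 2/(3*sqrt(69) + 25)^(1/3))/12) + C4*exp(a*(-2^(2/3)*(3*sqrt(69) + 25)^(1/3) - 2*2^(1/3)/(3*sqrt(69) + 25)^(1/3) + 2)/6)


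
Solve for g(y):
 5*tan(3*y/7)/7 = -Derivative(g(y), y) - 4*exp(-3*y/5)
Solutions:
 g(y) = C1 - 5*log(tan(3*y/7)^2 + 1)/6 + 20*exp(-3*y/5)/3


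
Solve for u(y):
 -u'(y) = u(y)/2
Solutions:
 u(y) = C1*exp(-y/2)


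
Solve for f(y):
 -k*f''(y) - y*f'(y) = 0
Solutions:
 f(y) = C1 + C2*sqrt(k)*erf(sqrt(2)*y*sqrt(1/k)/2)


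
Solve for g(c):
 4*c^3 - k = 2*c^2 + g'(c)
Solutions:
 g(c) = C1 + c^4 - 2*c^3/3 - c*k


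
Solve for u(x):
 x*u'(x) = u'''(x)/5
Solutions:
 u(x) = C1 + Integral(C2*airyai(5^(1/3)*x) + C3*airybi(5^(1/3)*x), x)


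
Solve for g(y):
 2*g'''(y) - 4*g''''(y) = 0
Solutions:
 g(y) = C1 + C2*y + C3*y^2 + C4*exp(y/2)


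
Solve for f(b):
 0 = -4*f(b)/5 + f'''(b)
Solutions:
 f(b) = C3*exp(10^(2/3)*b/5) + (C1*sin(10^(2/3)*sqrt(3)*b/10) + C2*cos(10^(2/3)*sqrt(3)*b/10))*exp(-10^(2/3)*b/10)


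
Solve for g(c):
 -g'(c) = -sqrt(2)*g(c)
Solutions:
 g(c) = C1*exp(sqrt(2)*c)


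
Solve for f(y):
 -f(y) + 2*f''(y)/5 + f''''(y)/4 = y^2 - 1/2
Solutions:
 f(y) = C1*exp(-sqrt(10)*y*sqrt(-2 + sqrt(29))/5) + C2*exp(sqrt(10)*y*sqrt(-2 + sqrt(29))/5) + C3*sin(sqrt(10)*y*sqrt(2 + sqrt(29))/5) + C4*cos(sqrt(10)*y*sqrt(2 + sqrt(29))/5) - y^2 - 3/10


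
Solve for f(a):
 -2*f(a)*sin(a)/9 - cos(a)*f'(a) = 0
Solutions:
 f(a) = C1*cos(a)^(2/9)


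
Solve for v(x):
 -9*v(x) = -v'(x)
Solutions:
 v(x) = C1*exp(9*x)


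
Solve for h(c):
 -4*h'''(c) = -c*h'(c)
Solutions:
 h(c) = C1 + Integral(C2*airyai(2^(1/3)*c/2) + C3*airybi(2^(1/3)*c/2), c)


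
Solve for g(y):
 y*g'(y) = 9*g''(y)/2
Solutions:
 g(y) = C1 + C2*erfi(y/3)


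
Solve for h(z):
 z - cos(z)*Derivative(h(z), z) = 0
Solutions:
 h(z) = C1 + Integral(z/cos(z), z)


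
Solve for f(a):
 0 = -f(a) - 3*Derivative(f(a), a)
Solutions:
 f(a) = C1*exp(-a/3)


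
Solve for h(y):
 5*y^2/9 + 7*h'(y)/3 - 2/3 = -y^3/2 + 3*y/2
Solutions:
 h(y) = C1 - 3*y^4/56 - 5*y^3/63 + 9*y^2/28 + 2*y/7


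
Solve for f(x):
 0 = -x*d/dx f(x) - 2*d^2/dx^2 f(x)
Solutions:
 f(x) = C1 + C2*erf(x/2)


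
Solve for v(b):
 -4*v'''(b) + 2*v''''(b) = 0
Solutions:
 v(b) = C1 + C2*b + C3*b^2 + C4*exp(2*b)


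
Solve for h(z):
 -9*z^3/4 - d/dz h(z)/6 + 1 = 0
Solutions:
 h(z) = C1 - 27*z^4/8 + 6*z


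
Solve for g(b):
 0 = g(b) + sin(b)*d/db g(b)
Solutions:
 g(b) = C1*sqrt(cos(b) + 1)/sqrt(cos(b) - 1)


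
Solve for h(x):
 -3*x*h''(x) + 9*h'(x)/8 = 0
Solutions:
 h(x) = C1 + C2*x^(11/8)


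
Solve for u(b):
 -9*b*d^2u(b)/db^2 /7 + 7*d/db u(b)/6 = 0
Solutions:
 u(b) = C1 + C2*b^(103/54)


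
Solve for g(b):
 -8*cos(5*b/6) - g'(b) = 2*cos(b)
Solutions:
 g(b) = C1 - 48*sin(5*b/6)/5 - 2*sin(b)


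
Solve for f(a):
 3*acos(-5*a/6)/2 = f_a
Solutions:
 f(a) = C1 + 3*a*acos(-5*a/6)/2 + 3*sqrt(36 - 25*a^2)/10


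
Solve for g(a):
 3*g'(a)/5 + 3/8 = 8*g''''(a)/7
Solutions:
 g(a) = C1 + C4*exp(21^(1/3)*5^(2/3)*a/10) - 5*a/8 + (C2*sin(3^(5/6)*5^(2/3)*7^(1/3)*a/20) + C3*cos(3^(5/6)*5^(2/3)*7^(1/3)*a/20))*exp(-21^(1/3)*5^(2/3)*a/20)


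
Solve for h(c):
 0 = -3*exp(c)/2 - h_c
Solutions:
 h(c) = C1 - 3*exp(c)/2


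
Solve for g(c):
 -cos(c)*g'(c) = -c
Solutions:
 g(c) = C1 + Integral(c/cos(c), c)


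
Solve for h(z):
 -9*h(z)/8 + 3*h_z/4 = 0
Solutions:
 h(z) = C1*exp(3*z/2)


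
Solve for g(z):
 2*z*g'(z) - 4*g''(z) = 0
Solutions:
 g(z) = C1 + C2*erfi(z/2)


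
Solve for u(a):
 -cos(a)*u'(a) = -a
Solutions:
 u(a) = C1 + Integral(a/cos(a), a)


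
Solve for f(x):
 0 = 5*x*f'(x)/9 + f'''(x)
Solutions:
 f(x) = C1 + Integral(C2*airyai(-15^(1/3)*x/3) + C3*airybi(-15^(1/3)*x/3), x)


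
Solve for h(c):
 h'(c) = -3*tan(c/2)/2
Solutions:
 h(c) = C1 + 3*log(cos(c/2))


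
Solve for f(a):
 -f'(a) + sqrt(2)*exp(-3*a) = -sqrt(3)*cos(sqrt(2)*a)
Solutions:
 f(a) = C1 + sqrt(6)*sin(sqrt(2)*a)/2 - sqrt(2)*exp(-3*a)/3


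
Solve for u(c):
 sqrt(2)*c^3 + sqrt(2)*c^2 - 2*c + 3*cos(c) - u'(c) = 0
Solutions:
 u(c) = C1 + sqrt(2)*c^4/4 + sqrt(2)*c^3/3 - c^2 + 3*sin(c)


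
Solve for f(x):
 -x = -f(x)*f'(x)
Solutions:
 f(x) = -sqrt(C1 + x^2)
 f(x) = sqrt(C1 + x^2)


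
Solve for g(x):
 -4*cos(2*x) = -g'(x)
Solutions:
 g(x) = C1 + 2*sin(2*x)


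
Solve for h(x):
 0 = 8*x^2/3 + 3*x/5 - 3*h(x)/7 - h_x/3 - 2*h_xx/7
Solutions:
 h(x) = 56*x^2/9 - 3353*x/405 + (C1*sin(sqrt(167)*x/12) + C2*cos(sqrt(167)*x/12))*exp(-7*x/12) - 6769/3645


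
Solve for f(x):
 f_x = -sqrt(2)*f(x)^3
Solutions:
 f(x) = -sqrt(2)*sqrt(-1/(C1 - sqrt(2)*x))/2
 f(x) = sqrt(2)*sqrt(-1/(C1 - sqrt(2)*x))/2


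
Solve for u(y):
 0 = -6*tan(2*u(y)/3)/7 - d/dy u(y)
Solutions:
 u(y) = -3*asin(C1*exp(-4*y/7))/2 + 3*pi/2
 u(y) = 3*asin(C1*exp(-4*y/7))/2


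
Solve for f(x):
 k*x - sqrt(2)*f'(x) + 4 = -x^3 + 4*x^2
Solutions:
 f(x) = C1 + sqrt(2)*k*x^2/4 + sqrt(2)*x^4/8 - 2*sqrt(2)*x^3/3 + 2*sqrt(2)*x


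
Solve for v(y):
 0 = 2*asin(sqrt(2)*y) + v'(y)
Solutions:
 v(y) = C1 - 2*y*asin(sqrt(2)*y) - sqrt(2)*sqrt(1 - 2*y^2)


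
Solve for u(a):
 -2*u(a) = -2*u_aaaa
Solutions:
 u(a) = C1*exp(-a) + C2*exp(a) + C3*sin(a) + C4*cos(a)


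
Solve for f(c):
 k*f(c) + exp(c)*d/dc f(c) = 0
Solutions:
 f(c) = C1*exp(k*exp(-c))


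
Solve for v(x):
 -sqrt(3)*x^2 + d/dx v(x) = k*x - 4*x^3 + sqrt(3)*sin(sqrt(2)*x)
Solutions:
 v(x) = C1 + k*x^2/2 - x^4 + sqrt(3)*x^3/3 - sqrt(6)*cos(sqrt(2)*x)/2


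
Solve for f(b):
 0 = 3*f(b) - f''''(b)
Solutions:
 f(b) = C1*exp(-3^(1/4)*b) + C2*exp(3^(1/4)*b) + C3*sin(3^(1/4)*b) + C4*cos(3^(1/4)*b)


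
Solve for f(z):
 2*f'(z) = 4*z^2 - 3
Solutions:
 f(z) = C1 + 2*z^3/3 - 3*z/2


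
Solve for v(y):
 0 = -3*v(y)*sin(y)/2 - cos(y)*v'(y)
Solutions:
 v(y) = C1*cos(y)^(3/2)


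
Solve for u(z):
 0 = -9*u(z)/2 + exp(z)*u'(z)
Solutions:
 u(z) = C1*exp(-9*exp(-z)/2)


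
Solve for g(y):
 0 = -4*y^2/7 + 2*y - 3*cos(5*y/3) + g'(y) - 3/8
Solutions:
 g(y) = C1 + 4*y^3/21 - y^2 + 3*y/8 + 9*sin(5*y/3)/5


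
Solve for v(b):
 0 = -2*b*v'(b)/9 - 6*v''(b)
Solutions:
 v(b) = C1 + C2*erf(sqrt(6)*b/18)


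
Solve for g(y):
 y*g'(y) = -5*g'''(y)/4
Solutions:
 g(y) = C1 + Integral(C2*airyai(-10^(2/3)*y/5) + C3*airybi(-10^(2/3)*y/5), y)


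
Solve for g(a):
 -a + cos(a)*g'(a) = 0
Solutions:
 g(a) = C1 + Integral(a/cos(a), a)


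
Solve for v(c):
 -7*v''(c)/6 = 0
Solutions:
 v(c) = C1 + C2*c


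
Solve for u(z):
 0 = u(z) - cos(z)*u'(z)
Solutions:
 u(z) = C1*sqrt(sin(z) + 1)/sqrt(sin(z) - 1)


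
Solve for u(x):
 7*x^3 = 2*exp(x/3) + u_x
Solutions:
 u(x) = C1 + 7*x^4/4 - 6*exp(x/3)


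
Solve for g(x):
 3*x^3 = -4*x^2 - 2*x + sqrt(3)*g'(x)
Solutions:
 g(x) = C1 + sqrt(3)*x^4/4 + 4*sqrt(3)*x^3/9 + sqrt(3)*x^2/3


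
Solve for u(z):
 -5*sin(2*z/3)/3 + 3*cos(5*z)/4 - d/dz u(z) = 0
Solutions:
 u(z) = C1 + 3*sin(5*z)/20 + 5*cos(2*z/3)/2


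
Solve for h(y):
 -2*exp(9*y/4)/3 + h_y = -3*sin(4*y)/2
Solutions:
 h(y) = C1 + 8*exp(9*y/4)/27 + 3*cos(4*y)/8


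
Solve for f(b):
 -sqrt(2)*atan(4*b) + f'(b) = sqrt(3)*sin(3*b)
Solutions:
 f(b) = C1 + sqrt(2)*(b*atan(4*b) - log(16*b^2 + 1)/8) - sqrt(3)*cos(3*b)/3


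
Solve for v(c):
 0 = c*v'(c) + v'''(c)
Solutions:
 v(c) = C1 + Integral(C2*airyai(-c) + C3*airybi(-c), c)


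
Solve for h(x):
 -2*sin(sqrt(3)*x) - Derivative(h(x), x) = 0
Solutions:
 h(x) = C1 + 2*sqrt(3)*cos(sqrt(3)*x)/3


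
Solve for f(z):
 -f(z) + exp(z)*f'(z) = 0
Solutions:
 f(z) = C1*exp(-exp(-z))


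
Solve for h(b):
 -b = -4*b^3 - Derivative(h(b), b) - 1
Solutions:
 h(b) = C1 - b^4 + b^2/2 - b


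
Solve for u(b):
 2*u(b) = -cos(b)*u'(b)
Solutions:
 u(b) = C1*(sin(b) - 1)/(sin(b) + 1)


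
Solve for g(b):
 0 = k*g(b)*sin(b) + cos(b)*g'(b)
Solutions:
 g(b) = C1*exp(k*log(cos(b)))


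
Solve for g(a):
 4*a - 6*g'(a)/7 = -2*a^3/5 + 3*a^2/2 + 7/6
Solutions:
 g(a) = C1 + 7*a^4/60 - 7*a^3/12 + 7*a^2/3 - 49*a/36


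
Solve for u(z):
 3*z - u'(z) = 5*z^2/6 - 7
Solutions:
 u(z) = C1 - 5*z^3/18 + 3*z^2/2 + 7*z


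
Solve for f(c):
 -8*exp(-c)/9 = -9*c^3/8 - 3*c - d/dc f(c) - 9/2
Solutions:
 f(c) = C1 - 9*c^4/32 - 3*c^2/2 - 9*c/2 - 8*exp(-c)/9


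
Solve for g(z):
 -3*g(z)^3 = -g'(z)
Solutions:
 g(z) = -sqrt(2)*sqrt(-1/(C1 + 3*z))/2
 g(z) = sqrt(2)*sqrt(-1/(C1 + 3*z))/2


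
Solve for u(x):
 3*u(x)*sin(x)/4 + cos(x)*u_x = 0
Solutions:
 u(x) = C1*cos(x)^(3/4)


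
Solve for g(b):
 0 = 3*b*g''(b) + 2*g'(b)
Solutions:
 g(b) = C1 + C2*b^(1/3)


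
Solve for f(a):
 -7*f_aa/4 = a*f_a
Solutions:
 f(a) = C1 + C2*erf(sqrt(14)*a/7)


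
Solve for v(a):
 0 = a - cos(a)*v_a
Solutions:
 v(a) = C1 + Integral(a/cos(a), a)


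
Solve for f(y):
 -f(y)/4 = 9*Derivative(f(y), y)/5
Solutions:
 f(y) = C1*exp(-5*y/36)


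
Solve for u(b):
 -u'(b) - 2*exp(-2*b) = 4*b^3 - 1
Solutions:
 u(b) = C1 - b^4 + b + exp(-2*b)


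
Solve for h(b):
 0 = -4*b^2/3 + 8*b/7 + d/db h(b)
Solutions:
 h(b) = C1 + 4*b^3/9 - 4*b^2/7


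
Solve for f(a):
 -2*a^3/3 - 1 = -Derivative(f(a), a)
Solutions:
 f(a) = C1 + a^4/6 + a


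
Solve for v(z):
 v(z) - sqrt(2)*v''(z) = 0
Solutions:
 v(z) = C1*exp(-2^(3/4)*z/2) + C2*exp(2^(3/4)*z/2)


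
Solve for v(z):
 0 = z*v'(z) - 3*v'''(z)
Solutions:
 v(z) = C1 + Integral(C2*airyai(3^(2/3)*z/3) + C3*airybi(3^(2/3)*z/3), z)


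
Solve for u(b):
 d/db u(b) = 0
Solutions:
 u(b) = C1


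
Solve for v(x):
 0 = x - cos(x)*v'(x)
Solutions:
 v(x) = C1 + Integral(x/cos(x), x)


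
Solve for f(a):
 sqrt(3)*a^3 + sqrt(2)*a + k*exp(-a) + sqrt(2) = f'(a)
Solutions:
 f(a) = C1 + sqrt(3)*a^4/4 + sqrt(2)*a^2/2 + sqrt(2)*a - k*exp(-a)


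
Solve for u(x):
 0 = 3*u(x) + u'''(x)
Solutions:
 u(x) = C3*exp(-3^(1/3)*x) + (C1*sin(3^(5/6)*x/2) + C2*cos(3^(5/6)*x/2))*exp(3^(1/3)*x/2)


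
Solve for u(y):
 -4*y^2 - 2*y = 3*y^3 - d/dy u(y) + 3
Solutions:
 u(y) = C1 + 3*y^4/4 + 4*y^3/3 + y^2 + 3*y


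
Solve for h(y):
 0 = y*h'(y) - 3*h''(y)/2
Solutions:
 h(y) = C1 + C2*erfi(sqrt(3)*y/3)


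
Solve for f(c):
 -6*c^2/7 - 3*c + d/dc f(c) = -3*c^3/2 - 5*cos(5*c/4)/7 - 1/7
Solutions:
 f(c) = C1 - 3*c^4/8 + 2*c^3/7 + 3*c^2/2 - c/7 - 4*sin(5*c/4)/7


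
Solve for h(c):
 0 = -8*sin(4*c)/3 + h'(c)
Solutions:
 h(c) = C1 - 2*cos(4*c)/3


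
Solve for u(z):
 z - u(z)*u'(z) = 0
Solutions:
 u(z) = -sqrt(C1 + z^2)
 u(z) = sqrt(C1 + z^2)


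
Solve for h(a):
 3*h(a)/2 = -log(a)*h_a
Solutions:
 h(a) = C1*exp(-3*li(a)/2)


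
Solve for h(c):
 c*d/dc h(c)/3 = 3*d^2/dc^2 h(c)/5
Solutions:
 h(c) = C1 + C2*erfi(sqrt(10)*c/6)


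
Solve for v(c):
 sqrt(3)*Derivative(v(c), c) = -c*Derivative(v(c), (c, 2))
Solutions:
 v(c) = C1 + C2*c^(1 - sqrt(3))


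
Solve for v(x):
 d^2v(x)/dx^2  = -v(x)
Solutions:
 v(x) = C1*sin(x) + C2*cos(x)


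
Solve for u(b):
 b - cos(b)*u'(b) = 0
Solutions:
 u(b) = C1 + Integral(b/cos(b), b)


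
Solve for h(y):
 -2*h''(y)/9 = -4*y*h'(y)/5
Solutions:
 h(y) = C1 + C2*erfi(3*sqrt(5)*y/5)


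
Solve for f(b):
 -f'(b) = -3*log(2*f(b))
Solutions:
 -Integral(1/(log(_y) + log(2)), (_y, f(b)))/3 = C1 - b


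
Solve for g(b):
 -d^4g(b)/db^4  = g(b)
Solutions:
 g(b) = (C1*sin(sqrt(2)*b/2) + C2*cos(sqrt(2)*b/2))*exp(-sqrt(2)*b/2) + (C3*sin(sqrt(2)*b/2) + C4*cos(sqrt(2)*b/2))*exp(sqrt(2)*b/2)


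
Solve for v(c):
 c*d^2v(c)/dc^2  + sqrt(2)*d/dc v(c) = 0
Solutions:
 v(c) = C1 + C2*c^(1 - sqrt(2))


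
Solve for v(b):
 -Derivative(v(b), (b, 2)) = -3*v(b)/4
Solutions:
 v(b) = C1*exp(-sqrt(3)*b/2) + C2*exp(sqrt(3)*b/2)


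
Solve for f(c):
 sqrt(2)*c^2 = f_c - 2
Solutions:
 f(c) = C1 + sqrt(2)*c^3/3 + 2*c


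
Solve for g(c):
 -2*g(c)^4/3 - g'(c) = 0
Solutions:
 g(c) = (-1 - sqrt(3)*I)*(1/(C1 + 2*c))^(1/3)/2
 g(c) = (-1 + sqrt(3)*I)*(1/(C1 + 2*c))^(1/3)/2
 g(c) = (1/(C1 + 2*c))^(1/3)


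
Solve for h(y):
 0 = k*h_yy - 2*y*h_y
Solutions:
 h(y) = C1 + C2*erf(y*sqrt(-1/k))/sqrt(-1/k)


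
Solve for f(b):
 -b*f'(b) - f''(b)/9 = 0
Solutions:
 f(b) = C1 + C2*erf(3*sqrt(2)*b/2)


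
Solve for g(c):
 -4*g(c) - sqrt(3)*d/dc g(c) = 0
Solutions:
 g(c) = C1*exp(-4*sqrt(3)*c/3)


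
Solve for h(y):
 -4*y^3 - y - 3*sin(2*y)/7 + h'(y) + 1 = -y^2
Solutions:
 h(y) = C1 + y^4 - y^3/3 + y^2/2 - y - 3*cos(2*y)/14
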